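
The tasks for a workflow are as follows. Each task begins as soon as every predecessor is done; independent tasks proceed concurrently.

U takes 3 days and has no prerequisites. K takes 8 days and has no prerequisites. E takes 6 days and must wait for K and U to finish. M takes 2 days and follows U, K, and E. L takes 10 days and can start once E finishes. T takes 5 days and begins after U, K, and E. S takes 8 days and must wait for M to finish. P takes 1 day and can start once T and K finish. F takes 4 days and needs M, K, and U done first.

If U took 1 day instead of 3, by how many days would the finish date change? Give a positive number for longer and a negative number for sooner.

Actual critical path: K→E→M→S = 8+6+2+8 = 24 ⇒ 24 days.
The longest path through U is only 19 days, so U has float 5.
The critical path is still K→E→M→S; finish is now 24 days.
Change in finish: 24 − 24 = +0 days.

0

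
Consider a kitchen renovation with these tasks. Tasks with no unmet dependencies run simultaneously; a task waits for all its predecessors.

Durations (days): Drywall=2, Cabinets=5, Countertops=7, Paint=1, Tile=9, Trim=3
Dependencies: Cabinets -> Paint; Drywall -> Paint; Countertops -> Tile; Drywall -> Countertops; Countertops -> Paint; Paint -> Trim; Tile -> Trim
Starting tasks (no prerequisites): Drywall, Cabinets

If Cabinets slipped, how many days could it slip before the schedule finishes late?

The longest chain is Drywall→Countertops→Tile→Trim = 2+7+9+3 = 21; overall finish 21 days.
The longest chain containing Cabinets totals 9 days.
So Cabinets can slip 17 − 5 = 12 days.

12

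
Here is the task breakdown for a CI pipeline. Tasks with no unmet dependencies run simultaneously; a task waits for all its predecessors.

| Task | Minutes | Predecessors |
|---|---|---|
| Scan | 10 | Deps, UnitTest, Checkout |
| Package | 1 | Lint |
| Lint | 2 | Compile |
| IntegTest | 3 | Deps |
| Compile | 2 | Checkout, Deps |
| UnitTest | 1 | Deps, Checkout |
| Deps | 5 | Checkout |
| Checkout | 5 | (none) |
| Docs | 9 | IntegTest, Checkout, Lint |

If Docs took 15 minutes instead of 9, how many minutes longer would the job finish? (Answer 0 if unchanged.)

Critical path before the change: Checkout→Deps→Compile→Lint→Docs = 5+5+2+2+9 = 23 giving 23 minutes.
Docs lies on that path, so at 15 minutes the path becomes 29 minutes.
The critical path is still Checkout→Deps→Compile→Lint→Docs; finish is now 29 minutes.
Change in finish: 29 − 23 = +6 minutes.

6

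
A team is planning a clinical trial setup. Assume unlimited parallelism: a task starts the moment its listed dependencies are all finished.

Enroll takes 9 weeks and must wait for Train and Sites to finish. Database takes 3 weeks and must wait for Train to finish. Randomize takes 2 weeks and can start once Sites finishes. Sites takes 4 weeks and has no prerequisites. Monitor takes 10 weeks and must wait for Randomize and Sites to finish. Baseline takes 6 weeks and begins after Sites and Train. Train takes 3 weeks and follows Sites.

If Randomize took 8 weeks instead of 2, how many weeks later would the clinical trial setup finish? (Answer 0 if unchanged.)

6

Actual critical path: Sites→Randomize→Monitor = 4+2+10 = 16 ⇒ 16 weeks.
Randomize is on the critical path; changing it to 8 makes that path 22 weeks.
The critical path is still Sites→Randomize→Monitor; finish is now 22 weeks.
Change in finish: 22 − 16 = +6 weeks.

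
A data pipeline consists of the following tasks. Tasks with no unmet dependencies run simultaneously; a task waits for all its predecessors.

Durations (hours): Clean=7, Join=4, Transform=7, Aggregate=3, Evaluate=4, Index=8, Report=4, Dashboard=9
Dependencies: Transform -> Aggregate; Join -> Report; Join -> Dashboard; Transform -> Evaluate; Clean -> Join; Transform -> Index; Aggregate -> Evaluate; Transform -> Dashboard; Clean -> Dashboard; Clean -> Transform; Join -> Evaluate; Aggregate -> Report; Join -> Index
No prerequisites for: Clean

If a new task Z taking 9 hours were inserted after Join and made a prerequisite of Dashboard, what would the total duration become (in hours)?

Originally the project takes 23 hours.
With Z inserted, Dashboard now waits for max(Join, Clean, Transform, Z).
New critical path: Clean→Join→Z→Dashboard = 7+4+9+9 = 29 ⇒ 29 hours.

29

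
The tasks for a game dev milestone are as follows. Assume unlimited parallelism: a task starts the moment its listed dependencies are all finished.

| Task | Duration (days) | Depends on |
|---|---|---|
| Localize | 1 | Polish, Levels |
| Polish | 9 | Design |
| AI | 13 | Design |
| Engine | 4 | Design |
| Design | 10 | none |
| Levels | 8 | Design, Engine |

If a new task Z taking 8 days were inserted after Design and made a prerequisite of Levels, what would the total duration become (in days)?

Originally the job takes 23 days.
With Z inserted, Levels now waits for max(Design, Engine, Z).
New critical path: Design→Z→Levels→Localize = 10+8+8+1 = 27 ⇒ 27 days.

27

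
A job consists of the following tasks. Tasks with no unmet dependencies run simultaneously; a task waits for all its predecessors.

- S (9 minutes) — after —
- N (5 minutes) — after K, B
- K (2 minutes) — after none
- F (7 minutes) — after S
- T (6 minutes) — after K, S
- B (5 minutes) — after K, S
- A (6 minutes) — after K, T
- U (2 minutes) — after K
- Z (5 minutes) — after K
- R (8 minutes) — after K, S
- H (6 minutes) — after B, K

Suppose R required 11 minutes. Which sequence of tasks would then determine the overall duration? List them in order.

Actual critical path: S→T→A = 9+6+6 = 21 ⇒ 21 minutes.
R is off the critical path — its longest chain is 17 minutes, giving 4 of slack.
The critical path is still S→T→A; finish is now 21 minutes.

S, T, A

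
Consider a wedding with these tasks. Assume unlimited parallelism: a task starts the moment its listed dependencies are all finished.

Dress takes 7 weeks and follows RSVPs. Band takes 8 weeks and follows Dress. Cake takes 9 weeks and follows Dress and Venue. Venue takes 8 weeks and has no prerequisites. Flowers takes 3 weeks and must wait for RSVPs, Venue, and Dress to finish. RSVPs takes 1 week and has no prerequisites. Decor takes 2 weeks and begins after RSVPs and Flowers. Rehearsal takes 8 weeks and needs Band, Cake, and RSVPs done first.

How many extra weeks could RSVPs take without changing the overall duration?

The longest chain is Venue→Cake→Rehearsal = 8+9+8 = 25; overall finish 25 weeks.
The longest chain containing RSVPs totals 25 weeks.
Float = 25 − 25 = 0.

0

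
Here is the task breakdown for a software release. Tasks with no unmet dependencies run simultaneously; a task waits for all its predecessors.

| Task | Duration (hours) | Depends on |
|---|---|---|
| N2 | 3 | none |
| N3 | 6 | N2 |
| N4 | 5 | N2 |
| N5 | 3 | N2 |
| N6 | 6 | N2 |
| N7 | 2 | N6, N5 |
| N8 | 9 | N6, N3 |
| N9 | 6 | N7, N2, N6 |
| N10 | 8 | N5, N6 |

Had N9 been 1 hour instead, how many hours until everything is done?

Actual critical path: N2→N3→N8 = 3+6+9 = 18 ⇒ 18 hours.
N9 is off the critical path — its longest chain is 17 hours, giving 1 of slack.
That remains the longest chain; total 18 hours.

18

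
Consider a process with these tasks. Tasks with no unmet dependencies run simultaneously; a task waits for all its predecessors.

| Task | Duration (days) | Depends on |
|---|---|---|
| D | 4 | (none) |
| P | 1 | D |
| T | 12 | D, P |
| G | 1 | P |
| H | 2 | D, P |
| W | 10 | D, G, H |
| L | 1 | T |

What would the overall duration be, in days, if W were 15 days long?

The binding path is D→P→T→L = 4+1+12+1 = 18; finish at 18 days.
W is off the critical path — its longest chain is 17 days, giving 1 of slack.
Now D→P→H→W = 4+1+2+15 = 22 is longest, so the finish becomes 22 days.

22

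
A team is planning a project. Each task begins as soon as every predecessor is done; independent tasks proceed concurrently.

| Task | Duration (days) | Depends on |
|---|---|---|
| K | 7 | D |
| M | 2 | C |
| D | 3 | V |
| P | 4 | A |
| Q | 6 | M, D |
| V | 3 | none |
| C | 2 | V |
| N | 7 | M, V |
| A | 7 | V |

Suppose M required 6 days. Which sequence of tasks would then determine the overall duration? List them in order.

As given, the longest chain is V→C→M→N = 3+2+2+7 = 14, so the finish is 14 days.
M is on the critical path; changing it to 6 makes that path 18 days.
The critical path is still V→C→M→N; finish is now 18 days.

V, C, M, N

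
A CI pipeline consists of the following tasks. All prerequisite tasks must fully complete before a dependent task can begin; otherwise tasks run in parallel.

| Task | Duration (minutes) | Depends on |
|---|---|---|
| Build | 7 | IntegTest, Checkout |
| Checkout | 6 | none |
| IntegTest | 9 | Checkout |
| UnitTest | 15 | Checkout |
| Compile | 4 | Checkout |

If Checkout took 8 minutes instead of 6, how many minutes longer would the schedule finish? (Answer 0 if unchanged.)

2

The binding path is Checkout→IntegTest→Build = 6+9+7 = 22; finish at 22 minutes.
Checkout is on the critical path; changing it to 8 makes that path 24 minutes.
That remains the longest chain; total 24 minutes.
Change in finish: 24 − 22 = +2 minutes.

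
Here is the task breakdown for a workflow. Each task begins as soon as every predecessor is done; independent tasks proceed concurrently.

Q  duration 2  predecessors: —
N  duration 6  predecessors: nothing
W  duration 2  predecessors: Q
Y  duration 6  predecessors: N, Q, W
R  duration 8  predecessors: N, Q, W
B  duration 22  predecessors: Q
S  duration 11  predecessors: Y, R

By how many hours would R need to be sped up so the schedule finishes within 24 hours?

Current finish: 25 hours; target: 24.
R is on every critical path, so each hour cut from R cuts the finish by one (this holds down to a finish of 24).
Need 25 − 24 = 1 hour off R → R becomes 7 hours, finish becomes 24.

1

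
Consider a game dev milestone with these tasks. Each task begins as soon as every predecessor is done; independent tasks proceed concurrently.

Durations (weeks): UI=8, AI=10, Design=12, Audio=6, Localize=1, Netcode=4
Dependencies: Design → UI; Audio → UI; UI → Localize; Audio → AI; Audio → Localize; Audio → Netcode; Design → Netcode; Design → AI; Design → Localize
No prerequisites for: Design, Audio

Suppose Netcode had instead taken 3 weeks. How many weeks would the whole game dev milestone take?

Baseline: Design→AI = 12+10 = 22 → 22 weeks.
Netcode has 6 weeks of float (longest path through it is 16).
The critical path is still Design→AI; finish is now 22 weeks.

22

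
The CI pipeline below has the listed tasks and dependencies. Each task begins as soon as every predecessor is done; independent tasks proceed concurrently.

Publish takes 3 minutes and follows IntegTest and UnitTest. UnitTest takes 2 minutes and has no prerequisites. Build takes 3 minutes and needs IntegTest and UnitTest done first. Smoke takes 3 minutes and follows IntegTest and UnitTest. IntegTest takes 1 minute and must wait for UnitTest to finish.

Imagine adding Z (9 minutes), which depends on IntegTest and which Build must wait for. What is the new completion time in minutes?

15

Originally the job takes 6 minutes.
With Z inserted, Build now waits for max(IntegTest, UnitTest, Z).
New critical path: UnitTest→IntegTest→Z→Build = 2+1+9+3 = 15 ⇒ 15 minutes.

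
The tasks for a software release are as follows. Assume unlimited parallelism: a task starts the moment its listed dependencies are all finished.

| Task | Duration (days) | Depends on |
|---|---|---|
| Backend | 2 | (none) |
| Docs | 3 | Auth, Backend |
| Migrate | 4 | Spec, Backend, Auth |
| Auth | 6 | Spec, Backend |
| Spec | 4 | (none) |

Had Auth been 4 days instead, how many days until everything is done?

The binding path is Spec→Auth→Migrate = 4+6+4 = 14; finish at 14 days.
Auth is on the critical path; changing it to 4 makes that path 12 days.
No other chain overtakes it, so the finish is 12 days.

12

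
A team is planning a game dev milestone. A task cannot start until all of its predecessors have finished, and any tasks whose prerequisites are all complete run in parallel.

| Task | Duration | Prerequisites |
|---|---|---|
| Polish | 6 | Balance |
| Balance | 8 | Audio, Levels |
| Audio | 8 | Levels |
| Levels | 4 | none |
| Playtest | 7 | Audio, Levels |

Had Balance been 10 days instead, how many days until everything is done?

28

As given, the longest chain is Levels→Audio→Balance→Polish = 4+8+8+6 = 26, so the finish is 26 days.
Balance is on the critical path; changing it to 10 makes that path 28 days.
No other chain overtakes it, so the finish is 28 days.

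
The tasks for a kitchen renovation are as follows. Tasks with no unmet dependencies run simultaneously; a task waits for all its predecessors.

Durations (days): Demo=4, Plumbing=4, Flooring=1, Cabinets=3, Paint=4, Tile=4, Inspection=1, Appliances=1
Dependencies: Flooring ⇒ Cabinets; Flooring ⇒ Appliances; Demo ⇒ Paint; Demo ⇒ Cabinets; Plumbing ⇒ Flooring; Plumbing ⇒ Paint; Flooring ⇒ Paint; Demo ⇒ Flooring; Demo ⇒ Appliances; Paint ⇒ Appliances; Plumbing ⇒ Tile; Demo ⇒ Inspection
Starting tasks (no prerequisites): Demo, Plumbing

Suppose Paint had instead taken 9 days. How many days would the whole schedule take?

Actual critical path: Demo→Flooring→Paint→Appliances = 4+1+4+1 = 10 ⇒ 10 days.
Since Paint is critical, the +5 change carries straight to that chain (now 15 days).
That remains the longest chain; total 15 days.

15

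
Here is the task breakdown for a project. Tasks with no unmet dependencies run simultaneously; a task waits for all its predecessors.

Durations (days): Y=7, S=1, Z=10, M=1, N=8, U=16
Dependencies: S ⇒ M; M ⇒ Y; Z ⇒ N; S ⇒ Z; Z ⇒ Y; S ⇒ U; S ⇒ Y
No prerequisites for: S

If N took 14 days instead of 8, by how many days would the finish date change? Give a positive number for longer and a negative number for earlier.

As given, the longest chain is S→Z→N = 1+10+8 = 19, so the finish is 19 days.
Since N is critical, the +6 change carries straight to that chain (now 25 days).
No other chain overtakes it, so the finish is 25 days.
Change in finish: 25 − 19 = +6 days.

6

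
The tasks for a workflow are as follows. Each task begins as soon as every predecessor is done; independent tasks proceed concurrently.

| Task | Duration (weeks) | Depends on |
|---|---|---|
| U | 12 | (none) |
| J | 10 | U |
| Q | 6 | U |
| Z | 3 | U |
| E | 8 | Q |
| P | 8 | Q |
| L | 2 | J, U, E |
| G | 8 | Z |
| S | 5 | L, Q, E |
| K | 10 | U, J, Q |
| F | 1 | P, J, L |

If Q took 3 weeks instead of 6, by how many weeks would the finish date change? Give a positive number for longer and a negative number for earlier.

As given, the longest chain is U→Q→E→L→S = 12+6+8+2+5 = 33, so the finish is 33 weeks.
Q lies on that path, so at 3 weeks the path becomes 30 weeks.
The binding chain switches to U→J→K = 12+10+10 = 32; finish 32 weeks.
Change in finish: 32 − 33 = -1 weeks.

-1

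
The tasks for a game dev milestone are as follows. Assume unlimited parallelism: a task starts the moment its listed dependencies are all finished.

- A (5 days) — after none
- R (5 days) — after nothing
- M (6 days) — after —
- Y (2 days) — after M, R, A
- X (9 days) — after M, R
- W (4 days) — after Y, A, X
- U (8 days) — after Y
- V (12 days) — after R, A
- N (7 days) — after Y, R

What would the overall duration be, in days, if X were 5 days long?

17

Critical path before the change: M→X→W = 6+9+4 = 19 giving 19 days.
Since X is critical, the -4 change carries straight to that chain (now 15 days).
The binding chain switches to A→V = 5+12 = 17; finish 17 days.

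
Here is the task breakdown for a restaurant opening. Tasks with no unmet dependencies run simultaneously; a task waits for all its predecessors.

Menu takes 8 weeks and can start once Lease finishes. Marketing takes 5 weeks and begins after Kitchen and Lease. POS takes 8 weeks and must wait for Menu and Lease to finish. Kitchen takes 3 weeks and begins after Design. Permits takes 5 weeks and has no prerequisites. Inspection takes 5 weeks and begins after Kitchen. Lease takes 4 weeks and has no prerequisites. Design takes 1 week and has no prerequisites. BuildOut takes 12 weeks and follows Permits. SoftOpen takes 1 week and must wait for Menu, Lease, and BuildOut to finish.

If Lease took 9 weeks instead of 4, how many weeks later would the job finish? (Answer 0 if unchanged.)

Actual critical path: Lease→Menu→POS = 4+8+8 = 20 ⇒ 20 weeks.
Lease is on the critical path; changing it to 9 makes that path 25 weeks.
No other chain overtakes it, so the finish is 25 weeks.
Change in finish: 25 − 20 = +5 weeks.

5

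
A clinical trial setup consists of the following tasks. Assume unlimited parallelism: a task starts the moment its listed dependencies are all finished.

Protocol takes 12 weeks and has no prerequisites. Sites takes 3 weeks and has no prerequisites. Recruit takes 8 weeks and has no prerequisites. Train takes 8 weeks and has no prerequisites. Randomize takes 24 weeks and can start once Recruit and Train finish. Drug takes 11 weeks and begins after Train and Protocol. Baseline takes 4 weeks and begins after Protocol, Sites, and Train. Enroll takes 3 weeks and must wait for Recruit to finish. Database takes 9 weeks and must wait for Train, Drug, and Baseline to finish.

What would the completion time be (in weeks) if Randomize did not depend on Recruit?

With the dependency in place, Protocol→Drug→Database = 12+11+9 = 32 sets the finish at 32 weeks.
Dropping Recruit→Randomize doesn't change Randomize's earliest start (8); another predecessor still binds.
The longest chain is now Protocol→Drug→Database = 12+11+9 = 32, so the plan takes 32 weeks.

32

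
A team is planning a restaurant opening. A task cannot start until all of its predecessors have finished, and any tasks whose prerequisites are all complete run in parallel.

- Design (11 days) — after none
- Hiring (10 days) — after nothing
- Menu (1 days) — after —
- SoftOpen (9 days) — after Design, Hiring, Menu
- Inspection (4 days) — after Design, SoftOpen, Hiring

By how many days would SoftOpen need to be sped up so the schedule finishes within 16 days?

Current finish: 24 days; target: 16.
SoftOpen is on every critical path, so each day cut from SoftOpen cuts the finish by one (this holds down to a finish of 16).
Need 24 − 16 = 8 days off SoftOpen → SoftOpen becomes 1 day, finish becomes 16.

8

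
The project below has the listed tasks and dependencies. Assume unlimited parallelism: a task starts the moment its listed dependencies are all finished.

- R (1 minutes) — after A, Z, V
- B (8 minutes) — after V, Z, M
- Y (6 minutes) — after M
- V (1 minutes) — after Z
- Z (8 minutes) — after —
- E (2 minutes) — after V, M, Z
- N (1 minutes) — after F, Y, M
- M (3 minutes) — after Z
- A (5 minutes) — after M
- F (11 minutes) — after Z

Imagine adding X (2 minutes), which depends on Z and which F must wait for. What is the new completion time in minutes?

22

Originally the plan takes 20 minutes.
With X inserted, F now waits for max(Z, X).
New critical path: Z→X→F→N = 8+2+11+1 = 22 ⇒ 22 minutes.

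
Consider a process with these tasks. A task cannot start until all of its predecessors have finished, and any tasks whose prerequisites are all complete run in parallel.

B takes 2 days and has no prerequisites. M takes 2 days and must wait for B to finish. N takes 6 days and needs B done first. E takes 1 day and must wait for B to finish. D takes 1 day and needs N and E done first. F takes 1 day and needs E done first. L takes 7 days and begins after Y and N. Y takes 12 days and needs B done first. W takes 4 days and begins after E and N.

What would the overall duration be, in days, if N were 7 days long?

As given, the longest chain is B→Y→L = 2+12+7 = 21, so the finish is 21 days.
N has 6 days of float (longest path through it is 15).
No other chain overtakes it, so the finish is 21 days.

21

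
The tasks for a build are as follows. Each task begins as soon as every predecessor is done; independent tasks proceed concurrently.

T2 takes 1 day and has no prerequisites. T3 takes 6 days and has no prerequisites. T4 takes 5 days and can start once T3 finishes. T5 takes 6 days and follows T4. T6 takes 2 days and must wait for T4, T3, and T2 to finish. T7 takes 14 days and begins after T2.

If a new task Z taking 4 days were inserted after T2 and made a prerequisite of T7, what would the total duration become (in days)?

Originally the plan takes 17 days.
With Z inserted, T7 now waits for max(T2, Z).
New critical path: T2→Z→T7 = 1+4+14 = 19 ⇒ 19 days.

19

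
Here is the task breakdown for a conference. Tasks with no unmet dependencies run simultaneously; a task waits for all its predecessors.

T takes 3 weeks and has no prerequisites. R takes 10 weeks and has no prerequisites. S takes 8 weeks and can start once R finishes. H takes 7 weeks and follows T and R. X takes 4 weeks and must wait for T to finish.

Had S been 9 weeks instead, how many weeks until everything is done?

19

As given, the longest chain is R→S = 10+8 = 18, so the finish is 18 weeks.
Since S is critical, the +1 change carries straight to that chain (now 19 weeks).
The critical path is still R→S; finish is now 19 weeks.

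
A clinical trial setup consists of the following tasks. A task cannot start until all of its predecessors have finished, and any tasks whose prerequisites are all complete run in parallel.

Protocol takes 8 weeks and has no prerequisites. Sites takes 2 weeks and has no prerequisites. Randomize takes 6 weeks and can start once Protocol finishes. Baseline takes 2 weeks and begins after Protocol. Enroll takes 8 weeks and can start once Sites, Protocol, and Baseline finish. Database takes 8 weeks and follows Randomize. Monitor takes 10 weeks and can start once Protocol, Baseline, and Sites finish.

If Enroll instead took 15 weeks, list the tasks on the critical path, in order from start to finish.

Actual critical path: Protocol→Randomize→Database = 8+6+8 = 22 ⇒ 22 weeks.
Enroll is off the critical path — its longest chain is 18 weeks, giving 4 of slack.
The binding chain switches to Protocol→Baseline→Enroll = 8+2+15 = 25; finish 25 weeks.

Protocol, Baseline, Enroll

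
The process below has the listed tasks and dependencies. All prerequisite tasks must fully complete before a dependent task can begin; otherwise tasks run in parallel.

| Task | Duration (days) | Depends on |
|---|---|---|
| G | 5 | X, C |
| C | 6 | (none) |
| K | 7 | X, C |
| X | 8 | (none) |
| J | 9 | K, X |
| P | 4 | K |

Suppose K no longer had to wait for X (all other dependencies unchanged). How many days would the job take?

Before: longest chain X→K→J = 8+7+9 = 24, finish 24.
Without X→K, K's earliest start moves from 8 to 6.
New critical path: C→K→J = 6+7+9 = 22 ⇒ 22 days.

22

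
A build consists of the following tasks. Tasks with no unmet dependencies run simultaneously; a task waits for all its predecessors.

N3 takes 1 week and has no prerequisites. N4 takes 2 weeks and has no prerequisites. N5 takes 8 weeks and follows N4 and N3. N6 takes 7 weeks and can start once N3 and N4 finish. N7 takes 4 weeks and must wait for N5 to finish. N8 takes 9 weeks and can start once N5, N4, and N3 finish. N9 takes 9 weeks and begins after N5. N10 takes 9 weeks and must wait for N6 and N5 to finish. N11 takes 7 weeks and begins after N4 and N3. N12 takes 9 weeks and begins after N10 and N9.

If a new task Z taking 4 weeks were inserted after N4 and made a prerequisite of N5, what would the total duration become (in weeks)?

32

Originally the project takes 28 weeks.
With Z inserted, N5 now waits for max(N4, N3, Z).
New critical path: N4→Z→N5→N9→N12 = 2+4+8+9+9 = 32 ⇒ 32 weeks.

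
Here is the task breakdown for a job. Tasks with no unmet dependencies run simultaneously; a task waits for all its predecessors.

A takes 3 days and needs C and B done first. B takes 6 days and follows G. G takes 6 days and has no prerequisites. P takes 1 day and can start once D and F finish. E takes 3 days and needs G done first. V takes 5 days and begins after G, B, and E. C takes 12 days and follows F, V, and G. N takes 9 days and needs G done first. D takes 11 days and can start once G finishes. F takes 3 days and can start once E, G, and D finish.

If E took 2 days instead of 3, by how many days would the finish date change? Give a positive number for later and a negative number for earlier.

Critical path before the change: G→D→F→C→A = 6+11+3+12+3 = 35 giving 35 days.
The longest path through E is only 29 days, so E has float 6.
The critical path is still G→D→F→C→A; finish is now 35 days.
Change in finish: 35 − 35 = +0 days.

0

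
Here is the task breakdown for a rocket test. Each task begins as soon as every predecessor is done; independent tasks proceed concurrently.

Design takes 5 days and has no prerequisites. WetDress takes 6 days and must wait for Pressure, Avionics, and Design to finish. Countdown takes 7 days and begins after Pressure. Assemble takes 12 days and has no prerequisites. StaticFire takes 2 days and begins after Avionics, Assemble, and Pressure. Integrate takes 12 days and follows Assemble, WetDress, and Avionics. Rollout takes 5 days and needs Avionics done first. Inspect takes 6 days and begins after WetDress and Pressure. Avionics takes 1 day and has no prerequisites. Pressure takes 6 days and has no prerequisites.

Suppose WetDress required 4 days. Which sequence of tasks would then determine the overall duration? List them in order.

Actual critical path: Pressure→WetDress→Integrate = 6+6+12 = 24 ⇒ 24 days.
Since WetDress is critical, the -2 change carries straight to that chain (now 22 days).
Now Assemble→Integrate = 12+12 = 24 is longest, so the finish becomes 24 days.

Assemble, Integrate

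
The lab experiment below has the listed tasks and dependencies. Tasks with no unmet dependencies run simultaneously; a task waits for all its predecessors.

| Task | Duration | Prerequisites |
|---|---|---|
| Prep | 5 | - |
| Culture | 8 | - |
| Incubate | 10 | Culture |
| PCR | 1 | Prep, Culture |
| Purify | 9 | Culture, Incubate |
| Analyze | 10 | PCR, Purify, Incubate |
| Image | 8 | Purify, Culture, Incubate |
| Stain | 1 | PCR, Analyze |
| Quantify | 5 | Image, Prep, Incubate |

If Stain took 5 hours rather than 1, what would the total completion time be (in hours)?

42

As given, the longest chain is Culture→Incubate→Purify→Image→Quantify = 8+10+9+8+5 = 40, so the finish is 40 hours.
Stain is off the critical path — its longest chain is 38 hours, giving 2 of slack.
Now Culture→Incubate→Purify→Analyze→Stain = 8+10+9+10+5 = 42 is longest, so the finish becomes 42 hours.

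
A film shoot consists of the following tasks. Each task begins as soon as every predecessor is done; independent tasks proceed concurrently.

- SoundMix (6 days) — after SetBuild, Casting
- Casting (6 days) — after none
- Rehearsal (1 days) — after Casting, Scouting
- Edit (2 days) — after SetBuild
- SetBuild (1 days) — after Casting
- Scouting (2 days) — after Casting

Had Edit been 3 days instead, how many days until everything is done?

As given, the longest chain is Casting→SetBuild→SoundMix = 6+1+6 = 13, so the finish is 13 days.
The longest path through Edit is only 9 days, so Edit has float 4.
That remains the longest chain; total 13 days.

13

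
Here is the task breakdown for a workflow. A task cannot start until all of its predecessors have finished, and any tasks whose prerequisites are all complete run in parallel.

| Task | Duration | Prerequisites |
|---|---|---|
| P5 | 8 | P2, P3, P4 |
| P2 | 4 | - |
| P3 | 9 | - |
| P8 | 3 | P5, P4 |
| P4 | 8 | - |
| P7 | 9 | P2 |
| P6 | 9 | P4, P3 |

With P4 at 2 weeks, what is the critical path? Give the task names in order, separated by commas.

P3, P5, P8

Baseline: P3→P5→P8 = 9+8+3 = 20 → 20 weeks.
P4 has 1 week of float (longest path through it is 19).
No other chain overtakes it, so the finish is 20 weeks.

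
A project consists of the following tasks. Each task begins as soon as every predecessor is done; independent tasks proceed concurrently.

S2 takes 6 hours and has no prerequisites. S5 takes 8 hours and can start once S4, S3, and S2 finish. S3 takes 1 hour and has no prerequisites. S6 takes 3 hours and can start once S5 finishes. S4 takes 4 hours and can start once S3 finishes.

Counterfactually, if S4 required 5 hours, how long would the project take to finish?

Critical path before the change: S2→S5→S6 = 6+8+3 = 17 giving 17 hours.
The longest path through S4 is only 16 hours, so S4 has float 1.
That remains the longest chain; total 17 hours.

17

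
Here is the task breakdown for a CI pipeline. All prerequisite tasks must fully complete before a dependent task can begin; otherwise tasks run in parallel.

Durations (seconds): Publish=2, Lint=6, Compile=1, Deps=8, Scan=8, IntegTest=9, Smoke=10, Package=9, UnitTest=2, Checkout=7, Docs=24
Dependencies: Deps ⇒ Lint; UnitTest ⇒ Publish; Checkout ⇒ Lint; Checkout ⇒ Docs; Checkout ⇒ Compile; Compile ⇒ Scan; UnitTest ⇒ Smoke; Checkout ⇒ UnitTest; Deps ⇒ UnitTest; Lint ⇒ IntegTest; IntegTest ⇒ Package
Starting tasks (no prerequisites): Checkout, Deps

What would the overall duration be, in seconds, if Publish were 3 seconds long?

Critical path before the change: Deps→Lint→IntegTest→Package = 8+6+9+9 = 32 giving 32 seconds.
Publish is off the critical path — its longest chain is 12 seconds, giving 20 of slack.
That remains the longest chain; total 32 seconds.

32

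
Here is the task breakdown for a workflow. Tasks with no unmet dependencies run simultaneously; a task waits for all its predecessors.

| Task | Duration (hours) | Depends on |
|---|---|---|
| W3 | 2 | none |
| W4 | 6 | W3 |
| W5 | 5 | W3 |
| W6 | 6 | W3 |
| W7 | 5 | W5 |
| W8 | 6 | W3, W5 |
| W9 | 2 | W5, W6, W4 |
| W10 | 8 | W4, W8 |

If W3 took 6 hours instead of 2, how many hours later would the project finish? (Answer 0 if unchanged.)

4

Critical path before the change: W3→W5→W8→W10 = 2+5+6+8 = 21 giving 21 hours.
W3 lies on that path, so at 6 hours the path becomes 25 hours.
No other chain overtakes it, so the finish is 25 hours.
Change in finish: 25 − 21 = +4 hours.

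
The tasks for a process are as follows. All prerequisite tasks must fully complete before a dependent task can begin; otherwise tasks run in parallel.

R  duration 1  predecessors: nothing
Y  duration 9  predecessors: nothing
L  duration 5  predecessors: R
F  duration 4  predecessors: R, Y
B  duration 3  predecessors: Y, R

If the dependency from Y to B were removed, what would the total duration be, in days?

Original critical path: Y→F = 9+4 = 13 ⇒ 13 days.
Without Y→B, B's earliest start moves from 9 to 1.
The longest chain is now Y→F = 9+4 = 13, so the job takes 13 days.

13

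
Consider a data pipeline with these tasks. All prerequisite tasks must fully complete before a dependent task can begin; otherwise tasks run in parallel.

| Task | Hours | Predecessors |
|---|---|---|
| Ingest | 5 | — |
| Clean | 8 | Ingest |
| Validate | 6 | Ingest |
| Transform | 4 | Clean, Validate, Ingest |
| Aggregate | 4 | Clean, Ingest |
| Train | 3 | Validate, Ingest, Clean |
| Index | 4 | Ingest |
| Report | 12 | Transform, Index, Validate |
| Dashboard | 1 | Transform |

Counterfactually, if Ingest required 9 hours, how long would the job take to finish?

33

As given, the longest chain is Ingest→Clean→Transform→Report = 5+8+4+12 = 29, so the finish is 29 hours.
Ingest lies on that path, so at 9 hours the path becomes 33 hours.
No other chain overtakes it, so the finish is 33 hours.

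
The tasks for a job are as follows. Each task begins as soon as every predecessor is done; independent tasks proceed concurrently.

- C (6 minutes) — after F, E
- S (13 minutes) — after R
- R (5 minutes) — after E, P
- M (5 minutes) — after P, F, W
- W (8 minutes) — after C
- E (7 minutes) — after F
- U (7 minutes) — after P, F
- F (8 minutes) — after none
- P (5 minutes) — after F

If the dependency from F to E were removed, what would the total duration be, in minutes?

With the dependency in place, F→E→C→W→M = 8+7+6+8+5 = 34 sets the finish at 34 minutes.
Without F→E, E's earliest start moves from 8 to 0.
New critical path: F→P→R→S = 8+5+5+13 = 31 ⇒ 31 minutes.

31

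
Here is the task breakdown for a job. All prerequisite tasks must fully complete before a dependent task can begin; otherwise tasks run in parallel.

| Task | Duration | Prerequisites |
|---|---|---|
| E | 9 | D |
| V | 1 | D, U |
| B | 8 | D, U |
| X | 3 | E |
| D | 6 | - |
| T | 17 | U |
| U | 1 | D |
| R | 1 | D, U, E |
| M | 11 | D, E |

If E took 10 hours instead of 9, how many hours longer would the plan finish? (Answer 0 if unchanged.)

As given, the longest chain is D→E→M = 6+9+11 = 26, so the finish is 26 hours.
Since E is critical, the +1 change carries straight to that chain (now 27 hours).
That remains the longest chain; total 27 hours.
Change in finish: 27 − 26 = +1 hours.

1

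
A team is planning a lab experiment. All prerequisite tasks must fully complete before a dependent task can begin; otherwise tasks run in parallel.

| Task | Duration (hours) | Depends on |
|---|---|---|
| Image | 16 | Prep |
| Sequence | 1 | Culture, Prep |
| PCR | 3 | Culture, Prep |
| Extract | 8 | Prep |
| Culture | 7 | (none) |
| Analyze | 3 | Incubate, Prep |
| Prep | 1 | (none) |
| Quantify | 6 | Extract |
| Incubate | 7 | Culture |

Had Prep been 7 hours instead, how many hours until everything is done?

23

As given, the longest chain is Prep→Image = 1+16 = 17, so the finish is 17 hours.
Since Prep is critical, the +6 change carries straight to that chain (now 23 hours).
The critical path is still Prep→Image; finish is now 23 hours.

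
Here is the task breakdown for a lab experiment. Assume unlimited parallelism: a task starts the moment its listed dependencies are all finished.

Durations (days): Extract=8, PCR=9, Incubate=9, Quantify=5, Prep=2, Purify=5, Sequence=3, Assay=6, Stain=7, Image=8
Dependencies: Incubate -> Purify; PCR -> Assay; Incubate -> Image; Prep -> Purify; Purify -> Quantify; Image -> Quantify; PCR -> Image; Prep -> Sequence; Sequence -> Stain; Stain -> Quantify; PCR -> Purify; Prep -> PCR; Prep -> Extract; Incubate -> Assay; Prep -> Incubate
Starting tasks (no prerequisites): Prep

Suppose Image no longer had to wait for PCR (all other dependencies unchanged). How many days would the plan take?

With the dependency in place, Prep→Incubate→Image→Quantify = 2+9+8+5 = 24 sets the finish at 24 days.
Dropping PCR→Image doesn't change Image's earliest start (11); another predecessor still binds.
New critical path: Prep→Incubate→Image→Quantify = 2+9+8+5 = 24 ⇒ 24 days.

24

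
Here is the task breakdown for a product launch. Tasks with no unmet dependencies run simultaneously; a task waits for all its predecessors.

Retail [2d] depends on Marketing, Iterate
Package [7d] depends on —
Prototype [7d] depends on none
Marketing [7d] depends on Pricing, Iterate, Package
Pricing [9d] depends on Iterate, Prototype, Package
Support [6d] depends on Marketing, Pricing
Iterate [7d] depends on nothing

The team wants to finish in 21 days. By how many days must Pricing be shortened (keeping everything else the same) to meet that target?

Current finish: 29 days; target: 21.
Pricing is on every critical path, so each day cut from Pricing cuts the finish by one (this holds down to a finish of 21).
Need 29 − 21 = 8 days off Pricing → Pricing becomes 1 day, finish becomes 21.

8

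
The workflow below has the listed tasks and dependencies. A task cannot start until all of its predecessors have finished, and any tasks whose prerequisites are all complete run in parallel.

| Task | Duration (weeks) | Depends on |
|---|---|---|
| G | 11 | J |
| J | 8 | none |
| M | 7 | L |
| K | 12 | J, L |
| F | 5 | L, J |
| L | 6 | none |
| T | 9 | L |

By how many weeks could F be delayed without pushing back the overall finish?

7

The longest chain is J→K = 8+12 = 20; overall finish 20 weeks.
F finishes as early as 13 and must finish by 20.
Slack of F = 15 − 8 = 7 weeks.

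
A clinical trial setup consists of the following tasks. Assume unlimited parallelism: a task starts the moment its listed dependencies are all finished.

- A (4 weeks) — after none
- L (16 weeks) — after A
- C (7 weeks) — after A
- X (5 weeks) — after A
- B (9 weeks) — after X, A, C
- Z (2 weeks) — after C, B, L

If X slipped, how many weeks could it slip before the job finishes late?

2

The longest chain is A→L→Z = 4+16+2 = 22; overall finish 22 weeks.
Longest path through X: 20 weeks (earliest finish 9, latest finish 11).
Float = 22 − 20 = 2.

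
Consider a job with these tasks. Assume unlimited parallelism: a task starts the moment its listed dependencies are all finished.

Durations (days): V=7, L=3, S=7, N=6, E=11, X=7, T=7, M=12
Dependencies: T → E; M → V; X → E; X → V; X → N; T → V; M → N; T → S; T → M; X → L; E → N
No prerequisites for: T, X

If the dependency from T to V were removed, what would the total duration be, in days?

26

With the dependency in place, T→M→V = 7+12+7 = 26 sets the finish at 26 days.
Dropping T→V doesn't change V's earliest start (19); another predecessor still binds.
After: T→M→V = 7+12+7 = 26 → 26 days.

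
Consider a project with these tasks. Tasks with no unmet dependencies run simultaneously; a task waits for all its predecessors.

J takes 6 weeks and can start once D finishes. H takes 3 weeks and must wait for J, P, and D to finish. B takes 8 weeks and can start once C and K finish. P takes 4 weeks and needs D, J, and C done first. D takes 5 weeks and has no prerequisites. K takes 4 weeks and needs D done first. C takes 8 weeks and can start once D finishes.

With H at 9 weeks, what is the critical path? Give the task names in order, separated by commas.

The binding path is D→C→B = 5+8+8 = 21; finish at 21 weeks.
The longest path through H is only 20 weeks, so H has float 1.
Now D→C→P→H = 5+8+4+9 = 26 is longest, so the finish becomes 26 weeks.

D, C, P, H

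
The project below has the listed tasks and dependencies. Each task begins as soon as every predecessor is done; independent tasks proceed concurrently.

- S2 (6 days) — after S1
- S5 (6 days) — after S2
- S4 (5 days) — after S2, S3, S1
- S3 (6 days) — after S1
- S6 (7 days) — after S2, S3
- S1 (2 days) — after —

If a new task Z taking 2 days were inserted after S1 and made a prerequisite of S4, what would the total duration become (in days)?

Originally the job takes 15 days.
With Z inserted, S4 now waits for max(S2, S3, S1, Z).
New critical path: S1→S2→S6 = 2+6+7 = 15 ⇒ 15 days.

15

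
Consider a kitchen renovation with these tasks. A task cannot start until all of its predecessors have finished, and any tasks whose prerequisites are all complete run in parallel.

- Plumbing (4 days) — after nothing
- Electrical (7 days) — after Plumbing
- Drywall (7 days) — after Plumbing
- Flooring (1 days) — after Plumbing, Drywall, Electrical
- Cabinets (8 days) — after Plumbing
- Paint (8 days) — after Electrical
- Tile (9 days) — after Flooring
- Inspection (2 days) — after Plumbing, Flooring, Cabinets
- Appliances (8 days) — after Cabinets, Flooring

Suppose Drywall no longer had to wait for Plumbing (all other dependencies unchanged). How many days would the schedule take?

21

Before: longest chain Plumbing→Electrical→Flooring→Tile = 4+7+1+9 = 21, finish 21.
Without Plumbing→Drywall, Drywall's earliest start moves from 4 to 0.
New critical path: Plumbing→Electrical→Flooring→Tile = 4+7+1+9 = 21 ⇒ 21 days.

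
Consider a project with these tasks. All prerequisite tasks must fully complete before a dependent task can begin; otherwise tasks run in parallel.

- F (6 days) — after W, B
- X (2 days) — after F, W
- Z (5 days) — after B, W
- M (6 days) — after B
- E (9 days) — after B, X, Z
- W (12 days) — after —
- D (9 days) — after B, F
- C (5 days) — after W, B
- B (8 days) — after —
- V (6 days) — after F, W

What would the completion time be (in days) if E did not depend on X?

Original critical path: W→F→X→E = 12+6+2+9 = 29 ⇒ 29 days.
Without X→E, E's earliest start moves from 20 to 17.
After: W→F→D = 12+6+9 = 27 → 27 days.

27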